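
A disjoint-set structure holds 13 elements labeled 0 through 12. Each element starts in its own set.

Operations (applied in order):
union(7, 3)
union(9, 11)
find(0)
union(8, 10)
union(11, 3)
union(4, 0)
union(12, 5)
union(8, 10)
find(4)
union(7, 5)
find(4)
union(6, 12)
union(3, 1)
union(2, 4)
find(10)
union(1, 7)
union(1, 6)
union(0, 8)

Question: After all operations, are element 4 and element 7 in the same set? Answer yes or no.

Answer: no

Derivation:
Step 1: union(7, 3) -> merged; set of 7 now {3, 7}
Step 2: union(9, 11) -> merged; set of 9 now {9, 11}
Step 3: find(0) -> no change; set of 0 is {0}
Step 4: union(8, 10) -> merged; set of 8 now {8, 10}
Step 5: union(11, 3) -> merged; set of 11 now {3, 7, 9, 11}
Step 6: union(4, 0) -> merged; set of 4 now {0, 4}
Step 7: union(12, 5) -> merged; set of 12 now {5, 12}
Step 8: union(8, 10) -> already same set; set of 8 now {8, 10}
Step 9: find(4) -> no change; set of 4 is {0, 4}
Step 10: union(7, 5) -> merged; set of 7 now {3, 5, 7, 9, 11, 12}
Step 11: find(4) -> no change; set of 4 is {0, 4}
Step 12: union(6, 12) -> merged; set of 6 now {3, 5, 6, 7, 9, 11, 12}
Step 13: union(3, 1) -> merged; set of 3 now {1, 3, 5, 6, 7, 9, 11, 12}
Step 14: union(2, 4) -> merged; set of 2 now {0, 2, 4}
Step 15: find(10) -> no change; set of 10 is {8, 10}
Step 16: union(1, 7) -> already same set; set of 1 now {1, 3, 5, 6, 7, 9, 11, 12}
Step 17: union(1, 6) -> already same set; set of 1 now {1, 3, 5, 6, 7, 9, 11, 12}
Step 18: union(0, 8) -> merged; set of 0 now {0, 2, 4, 8, 10}
Set of 4: {0, 2, 4, 8, 10}; 7 is not a member.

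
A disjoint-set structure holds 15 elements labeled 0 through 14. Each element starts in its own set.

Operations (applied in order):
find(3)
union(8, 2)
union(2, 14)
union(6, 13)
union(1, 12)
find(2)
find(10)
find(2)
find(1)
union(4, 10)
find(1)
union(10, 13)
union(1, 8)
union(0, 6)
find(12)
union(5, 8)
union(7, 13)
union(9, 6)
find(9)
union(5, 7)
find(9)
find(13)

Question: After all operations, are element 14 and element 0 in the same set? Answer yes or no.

Step 1: find(3) -> no change; set of 3 is {3}
Step 2: union(8, 2) -> merged; set of 8 now {2, 8}
Step 3: union(2, 14) -> merged; set of 2 now {2, 8, 14}
Step 4: union(6, 13) -> merged; set of 6 now {6, 13}
Step 5: union(1, 12) -> merged; set of 1 now {1, 12}
Step 6: find(2) -> no change; set of 2 is {2, 8, 14}
Step 7: find(10) -> no change; set of 10 is {10}
Step 8: find(2) -> no change; set of 2 is {2, 8, 14}
Step 9: find(1) -> no change; set of 1 is {1, 12}
Step 10: union(4, 10) -> merged; set of 4 now {4, 10}
Step 11: find(1) -> no change; set of 1 is {1, 12}
Step 12: union(10, 13) -> merged; set of 10 now {4, 6, 10, 13}
Step 13: union(1, 8) -> merged; set of 1 now {1, 2, 8, 12, 14}
Step 14: union(0, 6) -> merged; set of 0 now {0, 4, 6, 10, 13}
Step 15: find(12) -> no change; set of 12 is {1, 2, 8, 12, 14}
Step 16: union(5, 8) -> merged; set of 5 now {1, 2, 5, 8, 12, 14}
Step 17: union(7, 13) -> merged; set of 7 now {0, 4, 6, 7, 10, 13}
Step 18: union(9, 6) -> merged; set of 9 now {0, 4, 6, 7, 9, 10, 13}
Step 19: find(9) -> no change; set of 9 is {0, 4, 6, 7, 9, 10, 13}
Step 20: union(5, 7) -> merged; set of 5 now {0, 1, 2, 4, 5, 6, 7, 8, 9, 10, 12, 13, 14}
Step 21: find(9) -> no change; set of 9 is {0, 1, 2, 4, 5, 6, 7, 8, 9, 10, 12, 13, 14}
Step 22: find(13) -> no change; set of 13 is {0, 1, 2, 4, 5, 6, 7, 8, 9, 10, 12, 13, 14}
Set of 14: {0, 1, 2, 4, 5, 6, 7, 8, 9, 10, 12, 13, 14}; 0 is a member.

Answer: yes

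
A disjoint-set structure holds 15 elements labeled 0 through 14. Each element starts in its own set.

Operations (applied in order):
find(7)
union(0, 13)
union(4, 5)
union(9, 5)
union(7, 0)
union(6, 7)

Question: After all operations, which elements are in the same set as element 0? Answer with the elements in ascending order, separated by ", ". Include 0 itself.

Step 1: find(7) -> no change; set of 7 is {7}
Step 2: union(0, 13) -> merged; set of 0 now {0, 13}
Step 3: union(4, 5) -> merged; set of 4 now {4, 5}
Step 4: union(9, 5) -> merged; set of 9 now {4, 5, 9}
Step 5: union(7, 0) -> merged; set of 7 now {0, 7, 13}
Step 6: union(6, 7) -> merged; set of 6 now {0, 6, 7, 13}
Component of 0: {0, 6, 7, 13}

Answer: 0, 6, 7, 13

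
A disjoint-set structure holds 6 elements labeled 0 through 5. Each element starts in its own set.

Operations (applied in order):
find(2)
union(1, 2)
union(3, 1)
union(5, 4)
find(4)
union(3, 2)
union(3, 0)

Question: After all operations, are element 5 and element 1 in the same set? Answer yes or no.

Answer: no

Derivation:
Step 1: find(2) -> no change; set of 2 is {2}
Step 2: union(1, 2) -> merged; set of 1 now {1, 2}
Step 3: union(3, 1) -> merged; set of 3 now {1, 2, 3}
Step 4: union(5, 4) -> merged; set of 5 now {4, 5}
Step 5: find(4) -> no change; set of 4 is {4, 5}
Step 6: union(3, 2) -> already same set; set of 3 now {1, 2, 3}
Step 7: union(3, 0) -> merged; set of 3 now {0, 1, 2, 3}
Set of 5: {4, 5}; 1 is not a member.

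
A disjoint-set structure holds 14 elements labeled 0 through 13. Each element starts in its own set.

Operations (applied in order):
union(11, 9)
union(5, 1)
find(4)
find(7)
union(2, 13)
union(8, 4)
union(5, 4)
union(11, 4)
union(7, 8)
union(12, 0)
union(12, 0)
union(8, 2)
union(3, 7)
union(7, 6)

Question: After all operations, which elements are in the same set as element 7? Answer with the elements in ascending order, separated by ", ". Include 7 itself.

Answer: 1, 2, 3, 4, 5, 6, 7, 8, 9, 11, 13

Derivation:
Step 1: union(11, 9) -> merged; set of 11 now {9, 11}
Step 2: union(5, 1) -> merged; set of 5 now {1, 5}
Step 3: find(4) -> no change; set of 4 is {4}
Step 4: find(7) -> no change; set of 7 is {7}
Step 5: union(2, 13) -> merged; set of 2 now {2, 13}
Step 6: union(8, 4) -> merged; set of 8 now {4, 8}
Step 7: union(5, 4) -> merged; set of 5 now {1, 4, 5, 8}
Step 8: union(11, 4) -> merged; set of 11 now {1, 4, 5, 8, 9, 11}
Step 9: union(7, 8) -> merged; set of 7 now {1, 4, 5, 7, 8, 9, 11}
Step 10: union(12, 0) -> merged; set of 12 now {0, 12}
Step 11: union(12, 0) -> already same set; set of 12 now {0, 12}
Step 12: union(8, 2) -> merged; set of 8 now {1, 2, 4, 5, 7, 8, 9, 11, 13}
Step 13: union(3, 7) -> merged; set of 3 now {1, 2, 3, 4, 5, 7, 8, 9, 11, 13}
Step 14: union(7, 6) -> merged; set of 7 now {1, 2, 3, 4, 5, 6, 7, 8, 9, 11, 13}
Component of 7: {1, 2, 3, 4, 5, 6, 7, 8, 9, 11, 13}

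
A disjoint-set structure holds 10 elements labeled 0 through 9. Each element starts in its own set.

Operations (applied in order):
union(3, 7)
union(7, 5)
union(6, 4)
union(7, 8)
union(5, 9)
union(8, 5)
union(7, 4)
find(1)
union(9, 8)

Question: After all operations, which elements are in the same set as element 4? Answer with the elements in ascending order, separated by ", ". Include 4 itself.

Answer: 3, 4, 5, 6, 7, 8, 9

Derivation:
Step 1: union(3, 7) -> merged; set of 3 now {3, 7}
Step 2: union(7, 5) -> merged; set of 7 now {3, 5, 7}
Step 3: union(6, 4) -> merged; set of 6 now {4, 6}
Step 4: union(7, 8) -> merged; set of 7 now {3, 5, 7, 8}
Step 5: union(5, 9) -> merged; set of 5 now {3, 5, 7, 8, 9}
Step 6: union(8, 5) -> already same set; set of 8 now {3, 5, 7, 8, 9}
Step 7: union(7, 4) -> merged; set of 7 now {3, 4, 5, 6, 7, 8, 9}
Step 8: find(1) -> no change; set of 1 is {1}
Step 9: union(9, 8) -> already same set; set of 9 now {3, 4, 5, 6, 7, 8, 9}
Component of 4: {3, 4, 5, 6, 7, 8, 9}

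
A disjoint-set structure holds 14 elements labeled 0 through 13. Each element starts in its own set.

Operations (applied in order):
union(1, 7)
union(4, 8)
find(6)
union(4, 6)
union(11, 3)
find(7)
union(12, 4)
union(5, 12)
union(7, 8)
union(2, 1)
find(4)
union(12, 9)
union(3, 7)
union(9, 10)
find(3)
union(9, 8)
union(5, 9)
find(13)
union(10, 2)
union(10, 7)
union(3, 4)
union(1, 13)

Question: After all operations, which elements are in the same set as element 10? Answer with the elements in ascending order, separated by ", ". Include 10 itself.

Answer: 1, 2, 3, 4, 5, 6, 7, 8, 9, 10, 11, 12, 13

Derivation:
Step 1: union(1, 7) -> merged; set of 1 now {1, 7}
Step 2: union(4, 8) -> merged; set of 4 now {4, 8}
Step 3: find(6) -> no change; set of 6 is {6}
Step 4: union(4, 6) -> merged; set of 4 now {4, 6, 8}
Step 5: union(11, 3) -> merged; set of 11 now {3, 11}
Step 6: find(7) -> no change; set of 7 is {1, 7}
Step 7: union(12, 4) -> merged; set of 12 now {4, 6, 8, 12}
Step 8: union(5, 12) -> merged; set of 5 now {4, 5, 6, 8, 12}
Step 9: union(7, 8) -> merged; set of 7 now {1, 4, 5, 6, 7, 8, 12}
Step 10: union(2, 1) -> merged; set of 2 now {1, 2, 4, 5, 6, 7, 8, 12}
Step 11: find(4) -> no change; set of 4 is {1, 2, 4, 5, 6, 7, 8, 12}
Step 12: union(12, 9) -> merged; set of 12 now {1, 2, 4, 5, 6, 7, 8, 9, 12}
Step 13: union(3, 7) -> merged; set of 3 now {1, 2, 3, 4, 5, 6, 7, 8, 9, 11, 12}
Step 14: union(9, 10) -> merged; set of 9 now {1, 2, 3, 4, 5, 6, 7, 8, 9, 10, 11, 12}
Step 15: find(3) -> no change; set of 3 is {1, 2, 3, 4, 5, 6, 7, 8, 9, 10, 11, 12}
Step 16: union(9, 8) -> already same set; set of 9 now {1, 2, 3, 4, 5, 6, 7, 8, 9, 10, 11, 12}
Step 17: union(5, 9) -> already same set; set of 5 now {1, 2, 3, 4, 5, 6, 7, 8, 9, 10, 11, 12}
Step 18: find(13) -> no change; set of 13 is {13}
Step 19: union(10, 2) -> already same set; set of 10 now {1, 2, 3, 4, 5, 6, 7, 8, 9, 10, 11, 12}
Step 20: union(10, 7) -> already same set; set of 10 now {1, 2, 3, 4, 5, 6, 7, 8, 9, 10, 11, 12}
Step 21: union(3, 4) -> already same set; set of 3 now {1, 2, 3, 4, 5, 6, 7, 8, 9, 10, 11, 12}
Step 22: union(1, 13) -> merged; set of 1 now {1, 2, 3, 4, 5, 6, 7, 8, 9, 10, 11, 12, 13}
Component of 10: {1, 2, 3, 4, 5, 6, 7, 8, 9, 10, 11, 12, 13}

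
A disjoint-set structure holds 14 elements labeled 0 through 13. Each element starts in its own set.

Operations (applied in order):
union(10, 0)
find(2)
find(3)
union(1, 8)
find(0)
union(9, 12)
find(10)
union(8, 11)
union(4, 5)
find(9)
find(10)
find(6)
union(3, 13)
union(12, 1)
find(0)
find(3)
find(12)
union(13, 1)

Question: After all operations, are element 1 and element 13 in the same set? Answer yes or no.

Answer: yes

Derivation:
Step 1: union(10, 0) -> merged; set of 10 now {0, 10}
Step 2: find(2) -> no change; set of 2 is {2}
Step 3: find(3) -> no change; set of 3 is {3}
Step 4: union(1, 8) -> merged; set of 1 now {1, 8}
Step 5: find(0) -> no change; set of 0 is {0, 10}
Step 6: union(9, 12) -> merged; set of 9 now {9, 12}
Step 7: find(10) -> no change; set of 10 is {0, 10}
Step 8: union(8, 11) -> merged; set of 8 now {1, 8, 11}
Step 9: union(4, 5) -> merged; set of 4 now {4, 5}
Step 10: find(9) -> no change; set of 9 is {9, 12}
Step 11: find(10) -> no change; set of 10 is {0, 10}
Step 12: find(6) -> no change; set of 6 is {6}
Step 13: union(3, 13) -> merged; set of 3 now {3, 13}
Step 14: union(12, 1) -> merged; set of 12 now {1, 8, 9, 11, 12}
Step 15: find(0) -> no change; set of 0 is {0, 10}
Step 16: find(3) -> no change; set of 3 is {3, 13}
Step 17: find(12) -> no change; set of 12 is {1, 8, 9, 11, 12}
Step 18: union(13, 1) -> merged; set of 13 now {1, 3, 8, 9, 11, 12, 13}
Set of 1: {1, 3, 8, 9, 11, 12, 13}; 13 is a member.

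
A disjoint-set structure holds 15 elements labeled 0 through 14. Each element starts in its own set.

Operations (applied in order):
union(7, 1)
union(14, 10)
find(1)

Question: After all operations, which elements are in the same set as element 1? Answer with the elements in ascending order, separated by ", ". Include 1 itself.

Answer: 1, 7

Derivation:
Step 1: union(7, 1) -> merged; set of 7 now {1, 7}
Step 2: union(14, 10) -> merged; set of 14 now {10, 14}
Step 3: find(1) -> no change; set of 1 is {1, 7}
Component of 1: {1, 7}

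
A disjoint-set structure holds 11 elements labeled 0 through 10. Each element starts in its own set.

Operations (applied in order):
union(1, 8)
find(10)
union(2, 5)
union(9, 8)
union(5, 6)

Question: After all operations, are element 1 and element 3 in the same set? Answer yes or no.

Step 1: union(1, 8) -> merged; set of 1 now {1, 8}
Step 2: find(10) -> no change; set of 10 is {10}
Step 3: union(2, 5) -> merged; set of 2 now {2, 5}
Step 4: union(9, 8) -> merged; set of 9 now {1, 8, 9}
Step 5: union(5, 6) -> merged; set of 5 now {2, 5, 6}
Set of 1: {1, 8, 9}; 3 is not a member.

Answer: no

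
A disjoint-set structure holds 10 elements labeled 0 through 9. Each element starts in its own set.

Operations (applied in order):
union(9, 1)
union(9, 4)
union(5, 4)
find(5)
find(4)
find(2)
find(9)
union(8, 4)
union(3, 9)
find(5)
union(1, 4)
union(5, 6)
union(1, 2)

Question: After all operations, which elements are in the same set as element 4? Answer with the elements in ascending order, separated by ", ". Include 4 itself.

Answer: 1, 2, 3, 4, 5, 6, 8, 9

Derivation:
Step 1: union(9, 1) -> merged; set of 9 now {1, 9}
Step 2: union(9, 4) -> merged; set of 9 now {1, 4, 9}
Step 3: union(5, 4) -> merged; set of 5 now {1, 4, 5, 9}
Step 4: find(5) -> no change; set of 5 is {1, 4, 5, 9}
Step 5: find(4) -> no change; set of 4 is {1, 4, 5, 9}
Step 6: find(2) -> no change; set of 2 is {2}
Step 7: find(9) -> no change; set of 9 is {1, 4, 5, 9}
Step 8: union(8, 4) -> merged; set of 8 now {1, 4, 5, 8, 9}
Step 9: union(3, 9) -> merged; set of 3 now {1, 3, 4, 5, 8, 9}
Step 10: find(5) -> no change; set of 5 is {1, 3, 4, 5, 8, 9}
Step 11: union(1, 4) -> already same set; set of 1 now {1, 3, 4, 5, 8, 9}
Step 12: union(5, 6) -> merged; set of 5 now {1, 3, 4, 5, 6, 8, 9}
Step 13: union(1, 2) -> merged; set of 1 now {1, 2, 3, 4, 5, 6, 8, 9}
Component of 4: {1, 2, 3, 4, 5, 6, 8, 9}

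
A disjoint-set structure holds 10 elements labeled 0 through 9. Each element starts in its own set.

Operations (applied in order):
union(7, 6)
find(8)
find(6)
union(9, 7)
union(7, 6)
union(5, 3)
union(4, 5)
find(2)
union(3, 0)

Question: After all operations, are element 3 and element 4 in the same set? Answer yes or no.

Answer: yes

Derivation:
Step 1: union(7, 6) -> merged; set of 7 now {6, 7}
Step 2: find(8) -> no change; set of 8 is {8}
Step 3: find(6) -> no change; set of 6 is {6, 7}
Step 4: union(9, 7) -> merged; set of 9 now {6, 7, 9}
Step 5: union(7, 6) -> already same set; set of 7 now {6, 7, 9}
Step 6: union(5, 3) -> merged; set of 5 now {3, 5}
Step 7: union(4, 5) -> merged; set of 4 now {3, 4, 5}
Step 8: find(2) -> no change; set of 2 is {2}
Step 9: union(3, 0) -> merged; set of 3 now {0, 3, 4, 5}
Set of 3: {0, 3, 4, 5}; 4 is a member.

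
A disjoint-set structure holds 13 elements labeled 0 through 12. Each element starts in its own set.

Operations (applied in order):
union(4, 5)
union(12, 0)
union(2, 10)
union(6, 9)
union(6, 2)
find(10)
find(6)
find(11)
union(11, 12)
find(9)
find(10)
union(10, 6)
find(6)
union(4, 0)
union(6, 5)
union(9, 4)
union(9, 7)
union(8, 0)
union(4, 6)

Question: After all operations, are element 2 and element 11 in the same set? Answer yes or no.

Answer: yes

Derivation:
Step 1: union(4, 5) -> merged; set of 4 now {4, 5}
Step 2: union(12, 0) -> merged; set of 12 now {0, 12}
Step 3: union(2, 10) -> merged; set of 2 now {2, 10}
Step 4: union(6, 9) -> merged; set of 6 now {6, 9}
Step 5: union(6, 2) -> merged; set of 6 now {2, 6, 9, 10}
Step 6: find(10) -> no change; set of 10 is {2, 6, 9, 10}
Step 7: find(6) -> no change; set of 6 is {2, 6, 9, 10}
Step 8: find(11) -> no change; set of 11 is {11}
Step 9: union(11, 12) -> merged; set of 11 now {0, 11, 12}
Step 10: find(9) -> no change; set of 9 is {2, 6, 9, 10}
Step 11: find(10) -> no change; set of 10 is {2, 6, 9, 10}
Step 12: union(10, 6) -> already same set; set of 10 now {2, 6, 9, 10}
Step 13: find(6) -> no change; set of 6 is {2, 6, 9, 10}
Step 14: union(4, 0) -> merged; set of 4 now {0, 4, 5, 11, 12}
Step 15: union(6, 5) -> merged; set of 6 now {0, 2, 4, 5, 6, 9, 10, 11, 12}
Step 16: union(9, 4) -> already same set; set of 9 now {0, 2, 4, 5, 6, 9, 10, 11, 12}
Step 17: union(9, 7) -> merged; set of 9 now {0, 2, 4, 5, 6, 7, 9, 10, 11, 12}
Step 18: union(8, 0) -> merged; set of 8 now {0, 2, 4, 5, 6, 7, 8, 9, 10, 11, 12}
Step 19: union(4, 6) -> already same set; set of 4 now {0, 2, 4, 5, 6, 7, 8, 9, 10, 11, 12}
Set of 2: {0, 2, 4, 5, 6, 7, 8, 9, 10, 11, 12}; 11 is a member.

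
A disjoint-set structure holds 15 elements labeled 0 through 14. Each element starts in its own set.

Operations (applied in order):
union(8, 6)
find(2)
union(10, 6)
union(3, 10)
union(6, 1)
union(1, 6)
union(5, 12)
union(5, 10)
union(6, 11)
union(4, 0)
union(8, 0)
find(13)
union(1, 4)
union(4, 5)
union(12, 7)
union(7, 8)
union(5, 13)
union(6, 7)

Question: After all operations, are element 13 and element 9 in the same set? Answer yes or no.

Answer: no

Derivation:
Step 1: union(8, 6) -> merged; set of 8 now {6, 8}
Step 2: find(2) -> no change; set of 2 is {2}
Step 3: union(10, 6) -> merged; set of 10 now {6, 8, 10}
Step 4: union(3, 10) -> merged; set of 3 now {3, 6, 8, 10}
Step 5: union(6, 1) -> merged; set of 6 now {1, 3, 6, 8, 10}
Step 6: union(1, 6) -> already same set; set of 1 now {1, 3, 6, 8, 10}
Step 7: union(5, 12) -> merged; set of 5 now {5, 12}
Step 8: union(5, 10) -> merged; set of 5 now {1, 3, 5, 6, 8, 10, 12}
Step 9: union(6, 11) -> merged; set of 6 now {1, 3, 5, 6, 8, 10, 11, 12}
Step 10: union(4, 0) -> merged; set of 4 now {0, 4}
Step 11: union(8, 0) -> merged; set of 8 now {0, 1, 3, 4, 5, 6, 8, 10, 11, 12}
Step 12: find(13) -> no change; set of 13 is {13}
Step 13: union(1, 4) -> already same set; set of 1 now {0, 1, 3, 4, 5, 6, 8, 10, 11, 12}
Step 14: union(4, 5) -> already same set; set of 4 now {0, 1, 3, 4, 5, 6, 8, 10, 11, 12}
Step 15: union(12, 7) -> merged; set of 12 now {0, 1, 3, 4, 5, 6, 7, 8, 10, 11, 12}
Step 16: union(7, 8) -> already same set; set of 7 now {0, 1, 3, 4, 5, 6, 7, 8, 10, 11, 12}
Step 17: union(5, 13) -> merged; set of 5 now {0, 1, 3, 4, 5, 6, 7, 8, 10, 11, 12, 13}
Step 18: union(6, 7) -> already same set; set of 6 now {0, 1, 3, 4, 5, 6, 7, 8, 10, 11, 12, 13}
Set of 13: {0, 1, 3, 4, 5, 6, 7, 8, 10, 11, 12, 13}; 9 is not a member.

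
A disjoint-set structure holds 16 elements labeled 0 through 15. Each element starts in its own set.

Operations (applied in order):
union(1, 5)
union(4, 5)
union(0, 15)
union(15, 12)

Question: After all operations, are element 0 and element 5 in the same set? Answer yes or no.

Answer: no

Derivation:
Step 1: union(1, 5) -> merged; set of 1 now {1, 5}
Step 2: union(4, 5) -> merged; set of 4 now {1, 4, 5}
Step 3: union(0, 15) -> merged; set of 0 now {0, 15}
Step 4: union(15, 12) -> merged; set of 15 now {0, 12, 15}
Set of 0: {0, 12, 15}; 5 is not a member.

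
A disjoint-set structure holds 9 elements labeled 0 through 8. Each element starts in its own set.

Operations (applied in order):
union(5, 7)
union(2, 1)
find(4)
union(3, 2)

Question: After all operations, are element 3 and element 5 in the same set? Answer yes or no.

Step 1: union(5, 7) -> merged; set of 5 now {5, 7}
Step 2: union(2, 1) -> merged; set of 2 now {1, 2}
Step 3: find(4) -> no change; set of 4 is {4}
Step 4: union(3, 2) -> merged; set of 3 now {1, 2, 3}
Set of 3: {1, 2, 3}; 5 is not a member.

Answer: no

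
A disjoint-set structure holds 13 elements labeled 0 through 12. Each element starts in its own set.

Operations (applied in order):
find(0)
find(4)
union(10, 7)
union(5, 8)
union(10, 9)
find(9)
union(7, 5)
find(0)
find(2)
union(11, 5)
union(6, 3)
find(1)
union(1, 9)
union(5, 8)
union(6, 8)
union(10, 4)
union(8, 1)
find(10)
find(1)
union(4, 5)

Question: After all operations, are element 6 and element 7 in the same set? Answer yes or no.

Answer: yes

Derivation:
Step 1: find(0) -> no change; set of 0 is {0}
Step 2: find(4) -> no change; set of 4 is {4}
Step 3: union(10, 7) -> merged; set of 10 now {7, 10}
Step 4: union(5, 8) -> merged; set of 5 now {5, 8}
Step 5: union(10, 9) -> merged; set of 10 now {7, 9, 10}
Step 6: find(9) -> no change; set of 9 is {7, 9, 10}
Step 7: union(7, 5) -> merged; set of 7 now {5, 7, 8, 9, 10}
Step 8: find(0) -> no change; set of 0 is {0}
Step 9: find(2) -> no change; set of 2 is {2}
Step 10: union(11, 5) -> merged; set of 11 now {5, 7, 8, 9, 10, 11}
Step 11: union(6, 3) -> merged; set of 6 now {3, 6}
Step 12: find(1) -> no change; set of 1 is {1}
Step 13: union(1, 9) -> merged; set of 1 now {1, 5, 7, 8, 9, 10, 11}
Step 14: union(5, 8) -> already same set; set of 5 now {1, 5, 7, 8, 9, 10, 11}
Step 15: union(6, 8) -> merged; set of 6 now {1, 3, 5, 6, 7, 8, 9, 10, 11}
Step 16: union(10, 4) -> merged; set of 10 now {1, 3, 4, 5, 6, 7, 8, 9, 10, 11}
Step 17: union(8, 1) -> already same set; set of 8 now {1, 3, 4, 5, 6, 7, 8, 9, 10, 11}
Step 18: find(10) -> no change; set of 10 is {1, 3, 4, 5, 6, 7, 8, 9, 10, 11}
Step 19: find(1) -> no change; set of 1 is {1, 3, 4, 5, 6, 7, 8, 9, 10, 11}
Step 20: union(4, 5) -> already same set; set of 4 now {1, 3, 4, 5, 6, 7, 8, 9, 10, 11}
Set of 6: {1, 3, 4, 5, 6, 7, 8, 9, 10, 11}; 7 is a member.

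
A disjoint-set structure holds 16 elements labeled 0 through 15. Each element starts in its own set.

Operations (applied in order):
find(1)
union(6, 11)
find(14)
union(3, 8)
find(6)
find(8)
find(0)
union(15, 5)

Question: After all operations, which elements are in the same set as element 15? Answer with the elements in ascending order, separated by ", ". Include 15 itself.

Answer: 5, 15

Derivation:
Step 1: find(1) -> no change; set of 1 is {1}
Step 2: union(6, 11) -> merged; set of 6 now {6, 11}
Step 3: find(14) -> no change; set of 14 is {14}
Step 4: union(3, 8) -> merged; set of 3 now {3, 8}
Step 5: find(6) -> no change; set of 6 is {6, 11}
Step 6: find(8) -> no change; set of 8 is {3, 8}
Step 7: find(0) -> no change; set of 0 is {0}
Step 8: union(15, 5) -> merged; set of 15 now {5, 15}
Component of 15: {5, 15}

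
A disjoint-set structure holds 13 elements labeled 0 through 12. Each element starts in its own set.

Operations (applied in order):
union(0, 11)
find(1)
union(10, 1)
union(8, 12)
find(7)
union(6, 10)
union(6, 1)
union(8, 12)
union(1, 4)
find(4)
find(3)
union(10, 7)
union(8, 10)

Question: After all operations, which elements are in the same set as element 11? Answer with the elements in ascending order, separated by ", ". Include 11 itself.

Step 1: union(0, 11) -> merged; set of 0 now {0, 11}
Step 2: find(1) -> no change; set of 1 is {1}
Step 3: union(10, 1) -> merged; set of 10 now {1, 10}
Step 4: union(8, 12) -> merged; set of 8 now {8, 12}
Step 5: find(7) -> no change; set of 7 is {7}
Step 6: union(6, 10) -> merged; set of 6 now {1, 6, 10}
Step 7: union(6, 1) -> already same set; set of 6 now {1, 6, 10}
Step 8: union(8, 12) -> already same set; set of 8 now {8, 12}
Step 9: union(1, 4) -> merged; set of 1 now {1, 4, 6, 10}
Step 10: find(4) -> no change; set of 4 is {1, 4, 6, 10}
Step 11: find(3) -> no change; set of 3 is {3}
Step 12: union(10, 7) -> merged; set of 10 now {1, 4, 6, 7, 10}
Step 13: union(8, 10) -> merged; set of 8 now {1, 4, 6, 7, 8, 10, 12}
Component of 11: {0, 11}

Answer: 0, 11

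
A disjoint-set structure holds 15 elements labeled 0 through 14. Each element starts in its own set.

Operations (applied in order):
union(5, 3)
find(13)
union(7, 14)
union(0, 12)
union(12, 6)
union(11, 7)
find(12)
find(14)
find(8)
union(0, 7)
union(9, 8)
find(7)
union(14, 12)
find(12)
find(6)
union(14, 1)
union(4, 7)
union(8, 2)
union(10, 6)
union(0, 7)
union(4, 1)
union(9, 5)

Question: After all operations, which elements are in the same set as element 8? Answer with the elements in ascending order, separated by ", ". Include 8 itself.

Answer: 2, 3, 5, 8, 9

Derivation:
Step 1: union(5, 3) -> merged; set of 5 now {3, 5}
Step 2: find(13) -> no change; set of 13 is {13}
Step 3: union(7, 14) -> merged; set of 7 now {7, 14}
Step 4: union(0, 12) -> merged; set of 0 now {0, 12}
Step 5: union(12, 6) -> merged; set of 12 now {0, 6, 12}
Step 6: union(11, 7) -> merged; set of 11 now {7, 11, 14}
Step 7: find(12) -> no change; set of 12 is {0, 6, 12}
Step 8: find(14) -> no change; set of 14 is {7, 11, 14}
Step 9: find(8) -> no change; set of 8 is {8}
Step 10: union(0, 7) -> merged; set of 0 now {0, 6, 7, 11, 12, 14}
Step 11: union(9, 8) -> merged; set of 9 now {8, 9}
Step 12: find(7) -> no change; set of 7 is {0, 6, 7, 11, 12, 14}
Step 13: union(14, 12) -> already same set; set of 14 now {0, 6, 7, 11, 12, 14}
Step 14: find(12) -> no change; set of 12 is {0, 6, 7, 11, 12, 14}
Step 15: find(6) -> no change; set of 6 is {0, 6, 7, 11, 12, 14}
Step 16: union(14, 1) -> merged; set of 14 now {0, 1, 6, 7, 11, 12, 14}
Step 17: union(4, 7) -> merged; set of 4 now {0, 1, 4, 6, 7, 11, 12, 14}
Step 18: union(8, 2) -> merged; set of 8 now {2, 8, 9}
Step 19: union(10, 6) -> merged; set of 10 now {0, 1, 4, 6, 7, 10, 11, 12, 14}
Step 20: union(0, 7) -> already same set; set of 0 now {0, 1, 4, 6, 7, 10, 11, 12, 14}
Step 21: union(4, 1) -> already same set; set of 4 now {0, 1, 4, 6, 7, 10, 11, 12, 14}
Step 22: union(9, 5) -> merged; set of 9 now {2, 3, 5, 8, 9}
Component of 8: {2, 3, 5, 8, 9}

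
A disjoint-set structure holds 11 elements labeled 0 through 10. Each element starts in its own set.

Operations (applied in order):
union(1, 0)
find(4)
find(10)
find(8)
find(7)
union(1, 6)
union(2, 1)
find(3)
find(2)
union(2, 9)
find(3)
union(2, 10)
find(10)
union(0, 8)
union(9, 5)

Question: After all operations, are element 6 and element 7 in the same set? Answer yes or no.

Answer: no

Derivation:
Step 1: union(1, 0) -> merged; set of 1 now {0, 1}
Step 2: find(4) -> no change; set of 4 is {4}
Step 3: find(10) -> no change; set of 10 is {10}
Step 4: find(8) -> no change; set of 8 is {8}
Step 5: find(7) -> no change; set of 7 is {7}
Step 6: union(1, 6) -> merged; set of 1 now {0, 1, 6}
Step 7: union(2, 1) -> merged; set of 2 now {0, 1, 2, 6}
Step 8: find(3) -> no change; set of 3 is {3}
Step 9: find(2) -> no change; set of 2 is {0, 1, 2, 6}
Step 10: union(2, 9) -> merged; set of 2 now {0, 1, 2, 6, 9}
Step 11: find(3) -> no change; set of 3 is {3}
Step 12: union(2, 10) -> merged; set of 2 now {0, 1, 2, 6, 9, 10}
Step 13: find(10) -> no change; set of 10 is {0, 1, 2, 6, 9, 10}
Step 14: union(0, 8) -> merged; set of 0 now {0, 1, 2, 6, 8, 9, 10}
Step 15: union(9, 5) -> merged; set of 9 now {0, 1, 2, 5, 6, 8, 9, 10}
Set of 6: {0, 1, 2, 5, 6, 8, 9, 10}; 7 is not a member.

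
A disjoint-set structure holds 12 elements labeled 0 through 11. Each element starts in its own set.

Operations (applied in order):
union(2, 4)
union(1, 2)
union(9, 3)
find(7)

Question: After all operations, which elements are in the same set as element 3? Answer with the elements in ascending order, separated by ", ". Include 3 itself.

Answer: 3, 9

Derivation:
Step 1: union(2, 4) -> merged; set of 2 now {2, 4}
Step 2: union(1, 2) -> merged; set of 1 now {1, 2, 4}
Step 3: union(9, 3) -> merged; set of 9 now {3, 9}
Step 4: find(7) -> no change; set of 7 is {7}
Component of 3: {3, 9}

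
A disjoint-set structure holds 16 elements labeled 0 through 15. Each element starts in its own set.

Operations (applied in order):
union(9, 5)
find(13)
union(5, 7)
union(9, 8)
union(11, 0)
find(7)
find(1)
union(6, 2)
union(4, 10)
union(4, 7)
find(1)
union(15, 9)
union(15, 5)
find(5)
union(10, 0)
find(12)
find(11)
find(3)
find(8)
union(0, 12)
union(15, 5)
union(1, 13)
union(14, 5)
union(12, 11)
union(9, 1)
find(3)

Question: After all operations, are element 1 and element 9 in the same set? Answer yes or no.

Step 1: union(9, 5) -> merged; set of 9 now {5, 9}
Step 2: find(13) -> no change; set of 13 is {13}
Step 3: union(5, 7) -> merged; set of 5 now {5, 7, 9}
Step 4: union(9, 8) -> merged; set of 9 now {5, 7, 8, 9}
Step 5: union(11, 0) -> merged; set of 11 now {0, 11}
Step 6: find(7) -> no change; set of 7 is {5, 7, 8, 9}
Step 7: find(1) -> no change; set of 1 is {1}
Step 8: union(6, 2) -> merged; set of 6 now {2, 6}
Step 9: union(4, 10) -> merged; set of 4 now {4, 10}
Step 10: union(4, 7) -> merged; set of 4 now {4, 5, 7, 8, 9, 10}
Step 11: find(1) -> no change; set of 1 is {1}
Step 12: union(15, 9) -> merged; set of 15 now {4, 5, 7, 8, 9, 10, 15}
Step 13: union(15, 5) -> already same set; set of 15 now {4, 5, 7, 8, 9, 10, 15}
Step 14: find(5) -> no change; set of 5 is {4, 5, 7, 8, 9, 10, 15}
Step 15: union(10, 0) -> merged; set of 10 now {0, 4, 5, 7, 8, 9, 10, 11, 15}
Step 16: find(12) -> no change; set of 12 is {12}
Step 17: find(11) -> no change; set of 11 is {0, 4, 5, 7, 8, 9, 10, 11, 15}
Step 18: find(3) -> no change; set of 3 is {3}
Step 19: find(8) -> no change; set of 8 is {0, 4, 5, 7, 8, 9, 10, 11, 15}
Step 20: union(0, 12) -> merged; set of 0 now {0, 4, 5, 7, 8, 9, 10, 11, 12, 15}
Step 21: union(15, 5) -> already same set; set of 15 now {0, 4, 5, 7, 8, 9, 10, 11, 12, 15}
Step 22: union(1, 13) -> merged; set of 1 now {1, 13}
Step 23: union(14, 5) -> merged; set of 14 now {0, 4, 5, 7, 8, 9, 10, 11, 12, 14, 15}
Step 24: union(12, 11) -> already same set; set of 12 now {0, 4, 5, 7, 8, 9, 10, 11, 12, 14, 15}
Step 25: union(9, 1) -> merged; set of 9 now {0, 1, 4, 5, 7, 8, 9, 10, 11, 12, 13, 14, 15}
Step 26: find(3) -> no change; set of 3 is {3}
Set of 1: {0, 1, 4, 5, 7, 8, 9, 10, 11, 12, 13, 14, 15}; 9 is a member.

Answer: yes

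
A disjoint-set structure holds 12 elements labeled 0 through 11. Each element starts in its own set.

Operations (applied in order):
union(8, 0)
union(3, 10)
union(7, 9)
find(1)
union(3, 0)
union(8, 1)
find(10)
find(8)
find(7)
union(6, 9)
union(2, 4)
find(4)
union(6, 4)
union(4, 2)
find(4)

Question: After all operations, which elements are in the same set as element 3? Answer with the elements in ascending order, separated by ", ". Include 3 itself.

Step 1: union(8, 0) -> merged; set of 8 now {0, 8}
Step 2: union(3, 10) -> merged; set of 3 now {3, 10}
Step 3: union(7, 9) -> merged; set of 7 now {7, 9}
Step 4: find(1) -> no change; set of 1 is {1}
Step 5: union(3, 0) -> merged; set of 3 now {0, 3, 8, 10}
Step 6: union(8, 1) -> merged; set of 8 now {0, 1, 3, 8, 10}
Step 7: find(10) -> no change; set of 10 is {0, 1, 3, 8, 10}
Step 8: find(8) -> no change; set of 8 is {0, 1, 3, 8, 10}
Step 9: find(7) -> no change; set of 7 is {7, 9}
Step 10: union(6, 9) -> merged; set of 6 now {6, 7, 9}
Step 11: union(2, 4) -> merged; set of 2 now {2, 4}
Step 12: find(4) -> no change; set of 4 is {2, 4}
Step 13: union(6, 4) -> merged; set of 6 now {2, 4, 6, 7, 9}
Step 14: union(4, 2) -> already same set; set of 4 now {2, 4, 6, 7, 9}
Step 15: find(4) -> no change; set of 4 is {2, 4, 6, 7, 9}
Component of 3: {0, 1, 3, 8, 10}

Answer: 0, 1, 3, 8, 10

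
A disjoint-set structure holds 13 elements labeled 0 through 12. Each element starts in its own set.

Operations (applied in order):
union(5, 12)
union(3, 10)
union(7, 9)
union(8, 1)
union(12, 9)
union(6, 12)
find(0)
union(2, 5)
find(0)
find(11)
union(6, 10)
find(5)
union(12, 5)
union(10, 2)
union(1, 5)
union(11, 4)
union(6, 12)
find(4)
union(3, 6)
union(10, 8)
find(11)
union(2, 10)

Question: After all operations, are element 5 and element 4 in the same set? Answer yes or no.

Answer: no

Derivation:
Step 1: union(5, 12) -> merged; set of 5 now {5, 12}
Step 2: union(3, 10) -> merged; set of 3 now {3, 10}
Step 3: union(7, 9) -> merged; set of 7 now {7, 9}
Step 4: union(8, 1) -> merged; set of 8 now {1, 8}
Step 5: union(12, 9) -> merged; set of 12 now {5, 7, 9, 12}
Step 6: union(6, 12) -> merged; set of 6 now {5, 6, 7, 9, 12}
Step 7: find(0) -> no change; set of 0 is {0}
Step 8: union(2, 5) -> merged; set of 2 now {2, 5, 6, 7, 9, 12}
Step 9: find(0) -> no change; set of 0 is {0}
Step 10: find(11) -> no change; set of 11 is {11}
Step 11: union(6, 10) -> merged; set of 6 now {2, 3, 5, 6, 7, 9, 10, 12}
Step 12: find(5) -> no change; set of 5 is {2, 3, 5, 6, 7, 9, 10, 12}
Step 13: union(12, 5) -> already same set; set of 12 now {2, 3, 5, 6, 7, 9, 10, 12}
Step 14: union(10, 2) -> already same set; set of 10 now {2, 3, 5, 6, 7, 9, 10, 12}
Step 15: union(1, 5) -> merged; set of 1 now {1, 2, 3, 5, 6, 7, 8, 9, 10, 12}
Step 16: union(11, 4) -> merged; set of 11 now {4, 11}
Step 17: union(6, 12) -> already same set; set of 6 now {1, 2, 3, 5, 6, 7, 8, 9, 10, 12}
Step 18: find(4) -> no change; set of 4 is {4, 11}
Step 19: union(3, 6) -> already same set; set of 3 now {1, 2, 3, 5, 6, 7, 8, 9, 10, 12}
Step 20: union(10, 8) -> already same set; set of 10 now {1, 2, 3, 5, 6, 7, 8, 9, 10, 12}
Step 21: find(11) -> no change; set of 11 is {4, 11}
Step 22: union(2, 10) -> already same set; set of 2 now {1, 2, 3, 5, 6, 7, 8, 9, 10, 12}
Set of 5: {1, 2, 3, 5, 6, 7, 8, 9, 10, 12}; 4 is not a member.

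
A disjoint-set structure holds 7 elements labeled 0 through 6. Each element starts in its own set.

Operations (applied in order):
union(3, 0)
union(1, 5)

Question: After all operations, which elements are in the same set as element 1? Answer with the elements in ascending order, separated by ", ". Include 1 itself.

Answer: 1, 5

Derivation:
Step 1: union(3, 0) -> merged; set of 3 now {0, 3}
Step 2: union(1, 5) -> merged; set of 1 now {1, 5}
Component of 1: {1, 5}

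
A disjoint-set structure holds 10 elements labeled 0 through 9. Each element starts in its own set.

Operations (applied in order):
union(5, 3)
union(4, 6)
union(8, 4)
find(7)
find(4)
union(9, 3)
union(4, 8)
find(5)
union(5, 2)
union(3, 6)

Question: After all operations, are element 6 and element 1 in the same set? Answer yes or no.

Answer: no

Derivation:
Step 1: union(5, 3) -> merged; set of 5 now {3, 5}
Step 2: union(4, 6) -> merged; set of 4 now {4, 6}
Step 3: union(8, 4) -> merged; set of 8 now {4, 6, 8}
Step 4: find(7) -> no change; set of 7 is {7}
Step 5: find(4) -> no change; set of 4 is {4, 6, 8}
Step 6: union(9, 3) -> merged; set of 9 now {3, 5, 9}
Step 7: union(4, 8) -> already same set; set of 4 now {4, 6, 8}
Step 8: find(5) -> no change; set of 5 is {3, 5, 9}
Step 9: union(5, 2) -> merged; set of 5 now {2, 3, 5, 9}
Step 10: union(3, 6) -> merged; set of 3 now {2, 3, 4, 5, 6, 8, 9}
Set of 6: {2, 3, 4, 5, 6, 8, 9}; 1 is not a member.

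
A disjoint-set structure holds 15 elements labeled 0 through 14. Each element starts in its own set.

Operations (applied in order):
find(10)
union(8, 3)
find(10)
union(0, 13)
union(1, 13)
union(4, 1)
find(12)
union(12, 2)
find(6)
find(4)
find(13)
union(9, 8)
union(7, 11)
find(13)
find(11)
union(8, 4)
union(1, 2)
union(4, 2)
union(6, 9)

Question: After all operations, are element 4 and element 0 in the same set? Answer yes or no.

Answer: yes

Derivation:
Step 1: find(10) -> no change; set of 10 is {10}
Step 2: union(8, 3) -> merged; set of 8 now {3, 8}
Step 3: find(10) -> no change; set of 10 is {10}
Step 4: union(0, 13) -> merged; set of 0 now {0, 13}
Step 5: union(1, 13) -> merged; set of 1 now {0, 1, 13}
Step 6: union(4, 1) -> merged; set of 4 now {0, 1, 4, 13}
Step 7: find(12) -> no change; set of 12 is {12}
Step 8: union(12, 2) -> merged; set of 12 now {2, 12}
Step 9: find(6) -> no change; set of 6 is {6}
Step 10: find(4) -> no change; set of 4 is {0, 1, 4, 13}
Step 11: find(13) -> no change; set of 13 is {0, 1, 4, 13}
Step 12: union(9, 8) -> merged; set of 9 now {3, 8, 9}
Step 13: union(7, 11) -> merged; set of 7 now {7, 11}
Step 14: find(13) -> no change; set of 13 is {0, 1, 4, 13}
Step 15: find(11) -> no change; set of 11 is {7, 11}
Step 16: union(8, 4) -> merged; set of 8 now {0, 1, 3, 4, 8, 9, 13}
Step 17: union(1, 2) -> merged; set of 1 now {0, 1, 2, 3, 4, 8, 9, 12, 13}
Step 18: union(4, 2) -> already same set; set of 4 now {0, 1, 2, 3, 4, 8, 9, 12, 13}
Step 19: union(6, 9) -> merged; set of 6 now {0, 1, 2, 3, 4, 6, 8, 9, 12, 13}
Set of 4: {0, 1, 2, 3, 4, 6, 8, 9, 12, 13}; 0 is a member.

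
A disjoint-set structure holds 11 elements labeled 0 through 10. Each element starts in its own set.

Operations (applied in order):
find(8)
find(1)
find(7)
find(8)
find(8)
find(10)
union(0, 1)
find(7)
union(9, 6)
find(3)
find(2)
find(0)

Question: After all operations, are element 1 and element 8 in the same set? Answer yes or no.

Step 1: find(8) -> no change; set of 8 is {8}
Step 2: find(1) -> no change; set of 1 is {1}
Step 3: find(7) -> no change; set of 7 is {7}
Step 4: find(8) -> no change; set of 8 is {8}
Step 5: find(8) -> no change; set of 8 is {8}
Step 6: find(10) -> no change; set of 10 is {10}
Step 7: union(0, 1) -> merged; set of 0 now {0, 1}
Step 8: find(7) -> no change; set of 7 is {7}
Step 9: union(9, 6) -> merged; set of 9 now {6, 9}
Step 10: find(3) -> no change; set of 3 is {3}
Step 11: find(2) -> no change; set of 2 is {2}
Step 12: find(0) -> no change; set of 0 is {0, 1}
Set of 1: {0, 1}; 8 is not a member.

Answer: no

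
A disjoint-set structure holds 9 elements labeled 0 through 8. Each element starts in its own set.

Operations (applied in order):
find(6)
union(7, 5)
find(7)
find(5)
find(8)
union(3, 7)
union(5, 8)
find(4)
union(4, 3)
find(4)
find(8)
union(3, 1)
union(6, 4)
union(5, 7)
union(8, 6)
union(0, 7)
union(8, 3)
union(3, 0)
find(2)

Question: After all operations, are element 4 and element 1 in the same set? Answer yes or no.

Answer: yes

Derivation:
Step 1: find(6) -> no change; set of 6 is {6}
Step 2: union(7, 5) -> merged; set of 7 now {5, 7}
Step 3: find(7) -> no change; set of 7 is {5, 7}
Step 4: find(5) -> no change; set of 5 is {5, 7}
Step 5: find(8) -> no change; set of 8 is {8}
Step 6: union(3, 7) -> merged; set of 3 now {3, 5, 7}
Step 7: union(5, 8) -> merged; set of 5 now {3, 5, 7, 8}
Step 8: find(4) -> no change; set of 4 is {4}
Step 9: union(4, 3) -> merged; set of 4 now {3, 4, 5, 7, 8}
Step 10: find(4) -> no change; set of 4 is {3, 4, 5, 7, 8}
Step 11: find(8) -> no change; set of 8 is {3, 4, 5, 7, 8}
Step 12: union(3, 1) -> merged; set of 3 now {1, 3, 4, 5, 7, 8}
Step 13: union(6, 4) -> merged; set of 6 now {1, 3, 4, 5, 6, 7, 8}
Step 14: union(5, 7) -> already same set; set of 5 now {1, 3, 4, 5, 6, 7, 8}
Step 15: union(8, 6) -> already same set; set of 8 now {1, 3, 4, 5, 6, 7, 8}
Step 16: union(0, 7) -> merged; set of 0 now {0, 1, 3, 4, 5, 6, 7, 8}
Step 17: union(8, 3) -> already same set; set of 8 now {0, 1, 3, 4, 5, 6, 7, 8}
Step 18: union(3, 0) -> already same set; set of 3 now {0, 1, 3, 4, 5, 6, 7, 8}
Step 19: find(2) -> no change; set of 2 is {2}
Set of 4: {0, 1, 3, 4, 5, 6, 7, 8}; 1 is a member.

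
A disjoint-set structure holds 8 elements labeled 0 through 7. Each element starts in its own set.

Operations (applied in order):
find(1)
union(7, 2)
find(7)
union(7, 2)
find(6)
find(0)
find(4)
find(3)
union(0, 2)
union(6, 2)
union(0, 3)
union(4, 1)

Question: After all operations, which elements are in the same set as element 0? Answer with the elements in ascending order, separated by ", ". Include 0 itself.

Answer: 0, 2, 3, 6, 7

Derivation:
Step 1: find(1) -> no change; set of 1 is {1}
Step 2: union(7, 2) -> merged; set of 7 now {2, 7}
Step 3: find(7) -> no change; set of 7 is {2, 7}
Step 4: union(7, 2) -> already same set; set of 7 now {2, 7}
Step 5: find(6) -> no change; set of 6 is {6}
Step 6: find(0) -> no change; set of 0 is {0}
Step 7: find(4) -> no change; set of 4 is {4}
Step 8: find(3) -> no change; set of 3 is {3}
Step 9: union(0, 2) -> merged; set of 0 now {0, 2, 7}
Step 10: union(6, 2) -> merged; set of 6 now {0, 2, 6, 7}
Step 11: union(0, 3) -> merged; set of 0 now {0, 2, 3, 6, 7}
Step 12: union(4, 1) -> merged; set of 4 now {1, 4}
Component of 0: {0, 2, 3, 6, 7}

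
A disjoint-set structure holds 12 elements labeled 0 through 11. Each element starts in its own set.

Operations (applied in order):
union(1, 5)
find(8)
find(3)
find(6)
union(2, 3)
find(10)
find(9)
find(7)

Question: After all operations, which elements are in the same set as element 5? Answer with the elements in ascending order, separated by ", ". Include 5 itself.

Answer: 1, 5

Derivation:
Step 1: union(1, 5) -> merged; set of 1 now {1, 5}
Step 2: find(8) -> no change; set of 8 is {8}
Step 3: find(3) -> no change; set of 3 is {3}
Step 4: find(6) -> no change; set of 6 is {6}
Step 5: union(2, 3) -> merged; set of 2 now {2, 3}
Step 6: find(10) -> no change; set of 10 is {10}
Step 7: find(9) -> no change; set of 9 is {9}
Step 8: find(7) -> no change; set of 7 is {7}
Component of 5: {1, 5}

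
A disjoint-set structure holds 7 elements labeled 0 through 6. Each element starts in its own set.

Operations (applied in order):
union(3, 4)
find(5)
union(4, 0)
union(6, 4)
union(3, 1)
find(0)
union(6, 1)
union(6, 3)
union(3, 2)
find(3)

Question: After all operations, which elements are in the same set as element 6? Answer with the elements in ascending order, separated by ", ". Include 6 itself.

Step 1: union(3, 4) -> merged; set of 3 now {3, 4}
Step 2: find(5) -> no change; set of 5 is {5}
Step 3: union(4, 0) -> merged; set of 4 now {0, 3, 4}
Step 4: union(6, 4) -> merged; set of 6 now {0, 3, 4, 6}
Step 5: union(3, 1) -> merged; set of 3 now {0, 1, 3, 4, 6}
Step 6: find(0) -> no change; set of 0 is {0, 1, 3, 4, 6}
Step 7: union(6, 1) -> already same set; set of 6 now {0, 1, 3, 4, 6}
Step 8: union(6, 3) -> already same set; set of 6 now {0, 1, 3, 4, 6}
Step 9: union(3, 2) -> merged; set of 3 now {0, 1, 2, 3, 4, 6}
Step 10: find(3) -> no change; set of 3 is {0, 1, 2, 3, 4, 6}
Component of 6: {0, 1, 2, 3, 4, 6}

Answer: 0, 1, 2, 3, 4, 6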